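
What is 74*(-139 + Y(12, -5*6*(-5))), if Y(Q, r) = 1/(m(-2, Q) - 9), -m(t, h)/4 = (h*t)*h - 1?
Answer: -318864/31 ≈ -10286.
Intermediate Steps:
m(t, h) = 4 - 4*t*h**2 (m(t, h) = -4*((h*t)*h - 1) = -4*(t*h**2 - 1) = -4*(-1 + t*h**2) = 4 - 4*t*h**2)
Y(Q, r) = 1/(-5 + 8*Q**2) (Y(Q, r) = 1/((4 - 4*(-2)*Q**2) - 9) = 1/((4 + 8*Q**2) - 9) = 1/(-5 + 8*Q**2))
74*(-139 + Y(12, -5*6*(-5))) = 74*(-139 + 1/(-5 + 8*12**2)) = 74*(-139 + 1/(-5 + 8*144)) = 74*(-139 + 1/(-5 + 1152)) = 74*(-139 + 1/1147) = 74*(-159432/1147) = -318864/31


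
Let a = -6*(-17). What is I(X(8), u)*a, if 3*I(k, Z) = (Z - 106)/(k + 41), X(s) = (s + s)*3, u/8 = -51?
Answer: -17476/89 ≈ -196.36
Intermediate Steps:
u = -408 (u = 8*(-51) = -408)
X(s) = 6*s (X(s) = (2*s)*3 = 6*s)
I(k, Z) = (-106 + Z)/(3*(41 + k)) (I(k, Z) = ((Z - 106)/(k + 41))/3 = ((-106 + Z)/(41 + k))/3 = (-106 + Z)/(3*(41 + k)))
a = 102
I(X(8), u)*a = ((-106 - 408)/(3*(41 + 6*8)))*102 = ((⅓)*(-514)/(41 + 48))*102 = ((⅓)*(-514)/89)*102 = ((⅓)*(1/89)*(-514))*102 = -514/267*102 = -17476/89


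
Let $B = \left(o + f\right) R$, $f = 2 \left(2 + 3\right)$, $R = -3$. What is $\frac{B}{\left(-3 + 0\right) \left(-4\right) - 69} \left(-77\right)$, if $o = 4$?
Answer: $- \frac{1078}{19} \approx -56.737$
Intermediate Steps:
$f = 10$ ($f = 2 \cdot 5 = 10$)
$B = -42$ ($B = \left(4 + 10\right) \left(-3\right) = 14 \left(-3\right) = -42$)
$\frac{B}{\left(-3 + 0\right) \left(-4\right) - 69} \left(-77\right) = \frac{1}{\left(-3 + 0\right) \left(-4\right) - 69} \left(-42\right) \left(-77\right) = \frac{1}{\left(-3\right) \left(-4\right) - 69} \left(-42\right) \left(-77\right) = \frac{1}{12 - 69} \left(-42\right) \left(-77\right) = \frac{1}{-57} \left(-42\right) \left(-77\right) = \left(- \frac{1}{57}\right) \left(-42\right) \left(-77\right) = \frac{14}{19} \left(-77\right) = - \frac{1078}{19}$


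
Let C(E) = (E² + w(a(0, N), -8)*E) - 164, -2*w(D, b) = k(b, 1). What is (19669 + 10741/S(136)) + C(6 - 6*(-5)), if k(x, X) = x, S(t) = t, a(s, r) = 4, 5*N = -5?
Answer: 2859261/136 ≈ 21024.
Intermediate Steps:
N = -1 (N = (⅕)*(-5) = -1)
w(D, b) = -b/2
C(E) = -164 + E² + 4*E (C(E) = (E² + (-½*(-8))*E) - 164 = (E² + 4*E) - 164 = -164 + E² + 4*E)
(19669 + 10741/S(136)) + C(6 - 6*(-5)) = (19669 + 10741/136) + (-164 + (6 - 6*(-5))² + 4*(6 - 6*(-5))) = (19669 + 10741*(1/136)) + (-164 + (6 + 30)² + 4*(6 + 30)) = (19669 + 10741/136) + (-164 + 36² + 4*36) = 2685725/136 + (-164 + 1296 + 144) = 2685725/136 + 1276 = 2859261/136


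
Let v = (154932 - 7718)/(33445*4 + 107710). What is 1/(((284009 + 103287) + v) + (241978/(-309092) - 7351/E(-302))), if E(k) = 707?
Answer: 99196122830/38417213013699033 ≈ 2.5821e-6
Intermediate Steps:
v = 73607/120745 (v = 147214/(133780 + 107710) = 147214/241490 = 147214*(1/241490) = 73607/120745 ≈ 0.60961)
1/(((284009 + 103287) + v) + (241978/(-309092) - 7351/E(-302))) = 1/(((284009 + 103287) + 73607/120745) + (241978/(-309092) - 7351/707)) = 1/((387296 + 73607/120745) + (241978*(-1/309092) - 7351*1/707)) = 1/(46764129127/120745 + (-120989/154546 - 7351/707)) = 1/(46764129127/120745 - 174515267/15609146) = 1/(38417213013699033/99196122830) = 99196122830/38417213013699033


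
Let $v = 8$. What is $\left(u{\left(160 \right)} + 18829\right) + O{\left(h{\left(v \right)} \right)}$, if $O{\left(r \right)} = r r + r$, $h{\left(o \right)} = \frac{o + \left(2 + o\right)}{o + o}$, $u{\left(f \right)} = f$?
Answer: $\frac{1215449}{64} \approx 18991.0$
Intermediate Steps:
$h{\left(o \right)} = \frac{2 + 2 o}{2 o}$
$O{\left(r \right)} = r + r^{2}$ ($O{\left(r \right)} = r^{2} + r = r + r^{2}$)
$\left(u{\left(160 \right)} + 18829\right) + O{\left(h{\left(v \right)} \right)} = \left(160 + 18829\right) + \frac{1 + 8}{8} \left(1 + \frac{1 + 8}{8}\right) = 18989 + \frac{1}{8} \cdot 9 \left(1 + \frac{1}{8} \cdot 9\right) = 18989 + \frac{9 \left(1 + \frac{9}{8}\right)}{8} = 18989 + \frac{9}{8} \cdot \frac{17}{8} = 18989 + \frac{153}{64} = \frac{1215449}{64}$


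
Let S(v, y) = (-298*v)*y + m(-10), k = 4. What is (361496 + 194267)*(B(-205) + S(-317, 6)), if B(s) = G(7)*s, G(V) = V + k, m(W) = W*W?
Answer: 313806576083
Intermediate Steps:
m(W) = W**2
S(v, y) = 100 - 298*v*y (S(v, y) = (-298*v)*y + (-10)**2 = -298*v*y + 100 = 100 - 298*v*y)
G(V) = 4 + V (G(V) = V + 4 = 4 + V)
B(s) = 11*s (B(s) = (4 + 7)*s = 11*s)
(361496 + 194267)*(B(-205) + S(-317, 6)) = (361496 + 194267)*(11*(-205) + (100 - 298*(-317)*6)) = 555763*(-2255 + (100 + 566796)) = 555763*(-2255 + 566896) = 555763*564641 = 313806576083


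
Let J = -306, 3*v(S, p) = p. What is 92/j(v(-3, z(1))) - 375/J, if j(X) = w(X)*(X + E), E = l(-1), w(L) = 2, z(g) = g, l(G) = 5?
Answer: 4019/408 ≈ 9.8505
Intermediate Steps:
v(S, p) = p/3
E = 5
j(X) = 10 + 2*X (j(X) = 2*(X + 5) = 2*(5 + X) = 10 + 2*X)
92/j(v(-3, z(1))) - 375/J = 92/(10 + 2*((1/3)*1)) - 375/(-306) = 92/(10 + 2*(1/3)) - 375*(-1/306) = 92/(10 + 2/3) + 125/102 = 92/(32/3) + 125/102 = 92*(3/32) + 125/102 = 69/8 + 125/102 = 4019/408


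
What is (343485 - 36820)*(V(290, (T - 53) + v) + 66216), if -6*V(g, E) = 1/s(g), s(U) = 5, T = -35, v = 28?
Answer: 121836716507/6 ≈ 2.0306e+10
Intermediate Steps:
V(g, E) = -1/30 (V(g, E) = -1/6/5 = -1/6*1/5 = -1/30)
(343485 - 36820)*(V(290, (T - 53) + v) + 66216) = (343485 - 36820)*(-1/30 + 66216) = 306665*(1986479/30) = 121836716507/6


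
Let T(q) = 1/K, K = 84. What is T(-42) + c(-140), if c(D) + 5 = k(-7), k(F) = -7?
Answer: -1007/84 ≈ -11.988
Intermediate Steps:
c(D) = -12 (c(D) = -5 - 7 = -12)
T(q) = 1/84
T(-42) + c(-140) = 1/84 - 12 = -1007/84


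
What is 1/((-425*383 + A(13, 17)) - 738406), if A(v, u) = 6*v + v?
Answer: -1/901090 ≈ -1.1098e-6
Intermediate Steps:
A(v, u) = 7*v
1/((-425*383 + A(13, 17)) - 738406) = 1/((-425*383 + 7*13) - 738406) = 1/((-162775 + 91) - 738406) = 1/(-162684 - 738406) = 1/(-901090) = -1/901090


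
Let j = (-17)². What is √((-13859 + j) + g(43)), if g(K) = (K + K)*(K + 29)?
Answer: I*√7378 ≈ 85.895*I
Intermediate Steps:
j = 289
g(K) = 2*K*(29 + K) (g(K) = (2*K)*(29 + K) = 2*K*(29 + K))
√((-13859 + j) + g(43)) = √((-13859 + 289) + 2*43*(29 + 43)) = √(-13570 + 2*43*72) = √(-13570 + 6192) = √(-7378) = I*√7378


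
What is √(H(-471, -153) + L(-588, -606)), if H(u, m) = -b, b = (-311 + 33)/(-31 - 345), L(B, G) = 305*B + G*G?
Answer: √1660242523/94 ≈ 433.47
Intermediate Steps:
L(B, G) = G² + 305*B (L(B, G) = 305*B + G² = G² + 305*B)
b = 139/188 (b = -278/(-376) = -278*(-1/376) = 139/188 ≈ 0.73936)
H(u, m) = -139/188 (H(u, m) = -1*139/188 = -139/188)
√(H(-471, -153) + L(-588, -606)) = √(-139/188 + ((-606)² + 305*(-588))) = √(-139/188 + (367236 - 179340)) = √(-139/188 + 187896) = √(35324309/188) = √1660242523/94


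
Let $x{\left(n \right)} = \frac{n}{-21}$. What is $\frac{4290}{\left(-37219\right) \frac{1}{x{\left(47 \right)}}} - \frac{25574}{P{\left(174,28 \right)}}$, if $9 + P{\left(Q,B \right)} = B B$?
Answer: $- \frac{508521784}{15531775} \approx -32.741$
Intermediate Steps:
$x{\left(n \right)} = - \frac{n}{21}$ ($x{\left(n \right)} = n \left(- \frac{1}{21}\right) = - \frac{n}{21}$)
$P{\left(Q,B \right)} = -9 + B^{2}$ ($P{\left(Q,B \right)} = -9 + B B = -9 + B^{2}$)
$\frac{4290}{\left(-37219\right) \frac{1}{x{\left(47 \right)}}} - \frac{25574}{P{\left(174,28 \right)}} = \frac{4290}{\left(-37219\right) \frac{1}{\left(- \frac{1}{21}\right) 47}} - \frac{25574}{-9 + 28^{2}} = \frac{4290}{\left(-37219\right) \frac{1}{- \frac{47}{21}}} - \frac{25574}{-9 + 784} = \frac{4290}{\left(-37219\right) \left(- \frac{21}{47}\right)} - \frac{25574}{775} = \frac{4290}{\frac{781599}{47}} - \frac{25574}{775} = 4290 \cdot \frac{47}{781599} - \frac{25574}{775} = \frac{5170}{20041} - \frac{25574}{775} = - \frac{508521784}{15531775}$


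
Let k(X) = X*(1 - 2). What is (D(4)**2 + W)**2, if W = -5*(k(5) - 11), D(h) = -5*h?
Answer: 230400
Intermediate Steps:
k(X) = -X (k(X) = X*(-1) = -X)
W = 80 (W = -5*(-1*5 - 11) = -5*(-5 - 11) = -5*(-16) = 80)
(D(4)**2 + W)**2 = ((-5*4)**2 + 80)**2 = ((-20)**2 + 80)**2 = (400 + 80)**2 = 480**2 = 230400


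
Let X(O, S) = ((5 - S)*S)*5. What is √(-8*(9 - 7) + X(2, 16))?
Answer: 8*I*√14 ≈ 29.933*I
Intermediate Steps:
X(O, S) = 5*S*(5 - S) (X(O, S) = (S*(5 - S))*5 = 5*S*(5 - S))
√(-8*(9 - 7) + X(2, 16)) = √(-8*(9 - 7) + 5*16*(5 - 1*16)) = √(-8*2 + 5*16*(5 - 16)) = √(-16 + 5*16*(-11)) = √(-16 - 880) = √(-896) = 8*I*√14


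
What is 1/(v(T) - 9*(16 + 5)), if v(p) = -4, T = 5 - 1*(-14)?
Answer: -1/193 ≈ -0.0051813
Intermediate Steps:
T = 19 (T = 5 + 14 = 19)
1/(v(T) - 9*(16 + 5)) = 1/(-4 - 9*(16 + 5)) = 1/(-4 - 9*21) = 1/(-4 - 189) = 1/(-193) = -1/193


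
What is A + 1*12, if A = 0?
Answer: 12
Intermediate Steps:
A + 1*12 = 0 + 1*12 = 0 + 12 = 12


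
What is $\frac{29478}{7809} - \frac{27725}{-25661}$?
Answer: $\frac{324313161}{66795583} \approx 4.8553$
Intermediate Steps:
$\frac{29478}{7809} - \frac{27725}{-25661} = 29478 \cdot \frac{1}{7809} - - \frac{27725}{25661} = \frac{9826}{2603} + \frac{27725}{25661} = \frac{324313161}{66795583}$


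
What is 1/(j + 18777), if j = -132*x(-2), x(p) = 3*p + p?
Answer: 1/19833 ≈ 5.0421e-5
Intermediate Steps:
x(p) = 4*p
j = 1056 (j = -528*(-2) = -132*(-8) = 1056)
1/(j + 18777) = 1/(1056 + 18777) = 1/19833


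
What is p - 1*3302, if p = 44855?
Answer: 41553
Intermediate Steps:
p - 1*3302 = 44855 - 1*3302 = 44855 - 3302 = 41553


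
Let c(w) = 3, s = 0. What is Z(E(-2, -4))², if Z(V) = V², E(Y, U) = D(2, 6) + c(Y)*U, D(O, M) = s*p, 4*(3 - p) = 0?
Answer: 20736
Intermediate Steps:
p = 3 (p = 3 - ¼*0 = 3 + 0 = 3)
D(O, M) = 0 (D(O, M) = 0*3 = 0)
E(Y, U) = 3*U (E(Y, U) = 0 + 3*U = 3*U)
Z(E(-2, -4))² = ((3*(-4))²)² = ((-12)²)² = 144² = 20736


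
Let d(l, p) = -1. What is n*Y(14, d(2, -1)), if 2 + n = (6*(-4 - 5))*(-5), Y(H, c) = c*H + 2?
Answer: -3216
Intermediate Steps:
Y(H, c) = 2 + H*c (Y(H, c) = H*c + 2 = 2 + H*c)
n = 268 (n = -2 + (6*(-4 - 5))*(-5) = -2 + (6*(-9))*(-5) = -2 - 54*(-5) = -2 + 270 = 268)
n*Y(14, d(2, -1)) = 268*(2 + 14*(-1)) = 268*(2 - 14) = 268*(-12) = -3216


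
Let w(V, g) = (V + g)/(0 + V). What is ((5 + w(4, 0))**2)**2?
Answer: 1296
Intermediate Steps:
w(V, g) = (V + g)/V
((5 + w(4, 0))**2)**2 = ((5 + (4 + 0)/4)**2)**2 = ((5 + (1/4)*4)**2)**2 = ((5 + 1)**2)**2 = (6**2)**2 = 36**2 = 1296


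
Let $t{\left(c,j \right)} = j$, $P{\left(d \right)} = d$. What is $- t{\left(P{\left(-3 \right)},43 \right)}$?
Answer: $-43$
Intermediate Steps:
$- t{\left(P{\left(-3 \right)},43 \right)} = \left(-1\right) 43 = -43$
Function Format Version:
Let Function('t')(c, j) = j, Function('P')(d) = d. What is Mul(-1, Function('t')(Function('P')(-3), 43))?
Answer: -43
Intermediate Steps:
Mul(-1, Function('t')(Function('P')(-3), 43)) = Mul(-1, 43) = -43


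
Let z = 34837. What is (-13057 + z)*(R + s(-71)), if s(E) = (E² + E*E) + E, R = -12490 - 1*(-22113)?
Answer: 427628520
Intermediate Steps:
R = 9623 (R = -12490 + 22113 = 9623)
s(E) = E + 2*E² (s(E) = (E² + E²) + E = 2*E² + E = E + 2*E²)
(-13057 + z)*(R + s(-71)) = (-13057 + 34837)*(9623 - 71*(1 + 2*(-71))) = 21780*(9623 - 71*(1 - 142)) = 21780*(9623 - 71*(-141)) = 21780*(9623 + 10011) = 21780*19634 = 427628520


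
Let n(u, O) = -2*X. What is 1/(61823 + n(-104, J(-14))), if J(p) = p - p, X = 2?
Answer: 1/61819 ≈ 1.6176e-5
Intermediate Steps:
J(p) = 0
n(u, O) = -4 (n(u, O) = -2*2 = -4)
1/(61823 + n(-104, J(-14))) = 1/(61823 - 4) = 1/61819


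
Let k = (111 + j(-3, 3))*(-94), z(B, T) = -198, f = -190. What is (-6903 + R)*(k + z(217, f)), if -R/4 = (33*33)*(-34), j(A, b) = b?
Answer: -1541067714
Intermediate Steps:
k = -10716 (k = (111 + 3)*(-94) = 114*(-94) = -10716)
R = 148104 (R = -4*33*33*(-34) = -4356*(-34) = -4*(-37026) = 148104)
(-6903 + R)*(k + z(217, f)) = (-6903 + 148104)*(-10716 - 198) = 141201*(-10914) = -1541067714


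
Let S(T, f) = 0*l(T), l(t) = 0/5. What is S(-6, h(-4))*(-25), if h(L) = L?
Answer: 0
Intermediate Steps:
l(t) = 0 (l(t) = 0*(1/5) = 0)
S(T, f) = 0 (S(T, f) = 0*0 = 0)
S(-6, h(-4))*(-25) = 0*(-25) = 0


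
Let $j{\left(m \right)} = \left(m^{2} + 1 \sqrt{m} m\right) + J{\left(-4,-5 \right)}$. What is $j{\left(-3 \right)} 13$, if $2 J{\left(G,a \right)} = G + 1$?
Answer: $\frac{195}{2} - 39 i \sqrt{3} \approx 97.5 - 67.55 i$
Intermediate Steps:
$J{\left(G,a \right)} = \frac{1}{2} + \frac{G}{2}$ ($J{\left(G,a \right)} = \frac{G + 1}{2} = \frac{1 + G}{2} = \frac{1}{2} + \frac{G}{2}$)
$j{\left(m \right)} = - \frac{3}{2} + m^{2} + m^{\frac{3}{2}}$ ($j{\left(m \right)} = \left(m^{2} + 1 \sqrt{m} m\right) + \left(\frac{1}{2} + \frac{1}{2} \left(-4\right)\right) = \left(m^{2} + \sqrt{m} m\right) + \left(\frac{1}{2} - 2\right) = \left(m^{2} + m^{\frac{3}{2}}\right) - \frac{3}{2} = - \frac{3}{2} + m^{2} + m^{\frac{3}{2}}$)
$j{\left(-3 \right)} 13 = \left(- \frac{3}{2} + \left(-3\right)^{2} + \left(-3\right)^{\frac{3}{2}}\right) 13 = \left(- \frac{3}{2} + 9 - 3 i \sqrt{3}\right) 13 = \left(\frac{15}{2} - 3 i \sqrt{3}\right) 13 = \frac{195}{2} - 39 i \sqrt{3}$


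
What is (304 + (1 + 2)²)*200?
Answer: 62600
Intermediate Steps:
(304 + (1 + 2)²)*200 = (304 + 3²)*200 = (304 + 9)*200 = 313*200 = 62600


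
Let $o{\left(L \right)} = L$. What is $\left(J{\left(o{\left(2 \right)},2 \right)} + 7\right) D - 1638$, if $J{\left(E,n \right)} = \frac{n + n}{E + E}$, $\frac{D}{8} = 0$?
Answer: $-1638$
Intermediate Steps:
$D = 0$ ($D = 8 \cdot 0 = 0$)
$J{\left(E,n \right)} = \frac{n}{E}$ ($J{\left(E,n \right)} = \frac{2 n}{2 E} = 2 n \frac{1}{2 E} = \frac{n}{E}$)
$\left(J{\left(o{\left(2 \right)},2 \right)} + 7\right) D - 1638 = \left(\frac{2}{2} + 7\right) 0 - 1638 = \left(2 \cdot \frac{1}{2} + 7\right) 0 - 1638 = \left(1 + 7\right) 0 - 1638 = 8 \cdot 0 - 1638 = 0 - 1638 = -1638$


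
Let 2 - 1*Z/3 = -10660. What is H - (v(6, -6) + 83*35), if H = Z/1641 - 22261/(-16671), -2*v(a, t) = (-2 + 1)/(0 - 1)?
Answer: -52592639995/18238074 ≈ -2883.7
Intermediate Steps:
Z = 31986 (Z = 6 - 3*(-10660) = 6 + 31980 = 31986)
v(a, t) = -1/2 (v(a, t) = -(-2 + 1)/(2*(0 - 1)) = -(-1)/(2*(-1)) = -(-1)*(-1)/2 = -1/2*1 = -1/2)
H = 189922969/9119037 (H = 31986/1641 - 22261/(-16671) = 31986*(1/1641) - 22261*(-1/16671) = 10662/547 + 22261/16671 = 189922969/9119037 ≈ 20.827)
H - (v(6, -6) + 83*35) = 189922969/9119037 - (-1/2 + 83*35) = 189922969/9119037 - (-1/2 + 2905) = 189922969/9119037 - 1*5809/2 = 189922969/9119037 - 5809/2 = -52592639995/18238074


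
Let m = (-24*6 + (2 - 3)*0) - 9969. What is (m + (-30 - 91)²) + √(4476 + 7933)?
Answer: 4528 + √12409 ≈ 4639.4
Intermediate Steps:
m = -10113 (m = (-144 - 1*0) - 9969 = (-144 + 0) - 9969 = -144 - 9969 = -10113)
(m + (-30 - 91)²) + √(4476 + 7933) = (-10113 + (-30 - 91)²) + √(4476 + 7933) = (-10113 + (-121)²) + √12409 = (-10113 + 14641) + √12409 = 4528 + √12409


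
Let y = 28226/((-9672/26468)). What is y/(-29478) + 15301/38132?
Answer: 157934428949/52268561964 ≈ 3.0216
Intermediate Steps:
y = -7183517/93 (y = 28226/((-9672*1/26468)) = 28226/(-186/509) = 28226*(-509/186) = -7183517/93 ≈ -77242.)
y/(-29478) + 15301/38132 = -7183517/93/(-29478) + 15301/38132 = -7183517/93*(-1/29478) + 15301*(1/38132) = 7183517/2741454 + 15301/38132 = 157934428949/52268561964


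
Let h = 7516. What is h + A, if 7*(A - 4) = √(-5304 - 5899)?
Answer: 7520 + I*√11203/7 ≈ 7520.0 + 15.121*I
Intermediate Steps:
A = 4 + I*√11203/7 (A = 4 + √(-5304 - 5899)/7 = 4 + √(-11203)/7 = 4 + (I*√11203)/7 = 4 + I*√11203/7 ≈ 4.0 + 15.121*I)
h + A = 7516 + (4 + I*√11203/7) = 7520 + I*√11203/7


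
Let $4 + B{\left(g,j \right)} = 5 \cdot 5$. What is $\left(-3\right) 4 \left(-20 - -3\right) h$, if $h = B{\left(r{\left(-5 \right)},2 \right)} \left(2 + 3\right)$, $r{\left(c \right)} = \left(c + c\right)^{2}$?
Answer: $21420$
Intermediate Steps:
$r{\left(c \right)} = 4 c^{2}$ ($r{\left(c \right)} = \left(2 c\right)^{2} = 4 c^{2}$)
$B{\left(g,j \right)} = 21$ ($B{\left(g,j \right)} = -4 + 5 \cdot 5 = -4 + 25 = 21$)
$h = 105$ ($h = 21 \left(2 + 3\right) = 21 \cdot 5 = 105$)
$\left(-3\right) 4 \left(-20 - -3\right) h = \left(-3\right) 4 \left(-20 - -3\right) 105 = - 12 \left(-20 + 3\right) 105 = \left(-12\right) \left(-17\right) 105 = 204 \cdot 105 = 21420$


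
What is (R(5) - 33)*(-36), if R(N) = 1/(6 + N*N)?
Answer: 36792/31 ≈ 1186.8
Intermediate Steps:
R(N) = 1/(6 + N**2)
(R(5) - 33)*(-36) = (1/(6 + 5**2) - 33)*(-36) = (1/(6 + 25) - 33)*(-36) = (1/31 - 33)*(-36) = -1022/31*(-36) = 36792/31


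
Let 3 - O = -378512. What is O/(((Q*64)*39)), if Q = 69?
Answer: 378515/172224 ≈ 2.1978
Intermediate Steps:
O = 378515 (O = 3 - 1*(-378512) = 3 + 378512 = 378515)
O/(((Q*64)*39)) = 378515/(((69*64)*39)) = 378515/((4416*39)) = 378515/172224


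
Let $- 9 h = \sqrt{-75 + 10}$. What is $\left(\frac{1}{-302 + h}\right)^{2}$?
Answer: $\frac{81}{\left(2718 + i \sqrt{65}\right)^{2}} \approx 1.0964 \cdot 10^{-5} - 6.5045 \cdot 10^{-8} i$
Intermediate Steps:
$h = - \frac{i \sqrt{65}}{9}$ ($h = - \frac{\sqrt{-75 + 10}}{9} = - \frac{\sqrt{-65}}{9} = - \frac{i \sqrt{65}}{9} \approx - 0.89581 i$)
$\left(\frac{1}{-302 + h}\right)^{2} = \left(\frac{1}{-302 - \frac{i \sqrt{65}}{9}}\right)^{2} = \frac{1}{\left(-302 - \frac{i \sqrt{65}}{9}\right)^{2}}$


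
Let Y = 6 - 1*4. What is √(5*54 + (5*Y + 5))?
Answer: √285 ≈ 16.882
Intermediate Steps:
Y = 2 (Y = 6 - 4 = 2)
√(5*54 + (5*Y + 5)) = √(5*54 + (5*2 + 5)) = √(270 + (10 + 5)) = √(270 + 15) = √285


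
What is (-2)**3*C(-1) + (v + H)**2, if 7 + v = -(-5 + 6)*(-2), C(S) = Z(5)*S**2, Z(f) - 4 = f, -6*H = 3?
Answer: -167/4 ≈ -41.750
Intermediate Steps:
H = -1/2 (H = -1/6*3 = -1/2 ≈ -0.50000)
Z(f) = 4 + f
C(S) = 9*S**2 (C(S) = (4 + 5)*S**2 = 9*S**2)
v = -5 (v = -7 - (-5 + 6)*(-2) = -7 - 1*1*(-2) = -7 - 1*(-2) = -7 + 2 = -5)
(-2)**3*C(-1) + (v + H)**2 = (-2)**3*(9*(-1)**2) + (-5 - 1/2)**2 = -72 + (-11/2)**2 = -8*9 + 121/4 = -72 + 121/4 = -167/4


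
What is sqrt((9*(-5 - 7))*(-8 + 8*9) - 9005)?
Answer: I*sqrt(15917) ≈ 126.16*I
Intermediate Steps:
sqrt((9*(-5 - 7))*(-8 + 8*9) - 9005) = sqrt((9*(-12))*(-8 + 72) - 9005) = sqrt(-108*64 - 9005) = sqrt(-6912 - 9005) = sqrt(-15917) = I*sqrt(15917)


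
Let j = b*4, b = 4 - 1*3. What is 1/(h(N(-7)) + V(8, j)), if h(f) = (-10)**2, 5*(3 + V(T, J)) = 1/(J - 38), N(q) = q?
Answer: 170/16489 ≈ 0.010310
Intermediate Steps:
b = 1 (b = 4 - 3 = 1)
j = 4 (j = 1*4 = 4)
V(T, J) = -3 + 1/(5*(-38 + J)) (V(T, J) = -3 + 1/(5*(J - 38)) = -3 + 1/(5*(-38 + J)))
h(f) = 100
1/(h(N(-7)) + V(8, j)) = 1/(100 + (571 - 15*4)/(5*(-38 + 4))) = 1/(100 + (1/5)*(571 - 60)/(-34)) = 1/(100 + (1/5)*(-1/34)*511) = 1/(100 - 511/170) = 1/(16489/170) = 170/16489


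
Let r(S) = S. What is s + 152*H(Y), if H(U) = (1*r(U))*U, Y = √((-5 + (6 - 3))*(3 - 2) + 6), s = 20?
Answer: 628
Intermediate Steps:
Y = 2 (Y = √((-5 + 3)*1 + 6) = √(-2*1 + 6) = √(-2 + 6) = √4 = 2)
H(U) = U² (H(U) = (1*U)*U = U*U = U²)
s + 152*H(Y) = 20 + 152*2² = 20 + 152*4 = 20 + 608 = 628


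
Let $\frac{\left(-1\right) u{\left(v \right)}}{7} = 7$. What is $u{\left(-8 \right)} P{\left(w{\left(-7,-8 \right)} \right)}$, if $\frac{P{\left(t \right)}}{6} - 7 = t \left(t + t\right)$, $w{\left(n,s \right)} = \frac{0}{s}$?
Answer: $-2058$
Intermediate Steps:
$w{\left(n,s \right)} = 0$
$u{\left(v \right)} = -49$ ($u{\left(v \right)} = \left(-7\right) 7 = -49$)
$P{\left(t \right)} = 42 + 12 t^{2}$ ($P{\left(t \right)} = 42 + 6 t \left(t + t\right) = 42 + 6 t 2 t = 42 + 6 \cdot 2 t^{2} = 42 + 12 t^{2}$)
$u{\left(-8 \right)} P{\left(w{\left(-7,-8 \right)} \right)} = - 49 \left(42 + 12 \cdot 0^{2}\right) = - 49 \left(42 + 12 \cdot 0\right) = - 49 \left(42 + 0\right) = \left(-49\right) 42 = -2058$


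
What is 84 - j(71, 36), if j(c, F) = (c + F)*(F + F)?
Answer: -7620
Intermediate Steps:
j(c, F) = 2*F*(F + c) (j(c, F) = (F + c)*(2*F) = 2*F*(F + c))
84 - j(71, 36) = 84 - 2*36*(36 + 71) = 84 - 2*36*107 = 84 - 1*7704 = 84 - 7704 = -7620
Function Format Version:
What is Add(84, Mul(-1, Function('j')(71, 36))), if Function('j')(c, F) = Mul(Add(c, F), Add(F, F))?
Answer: -7620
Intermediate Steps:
Function('j')(c, F) = Mul(2, F, Add(F, c)) (Function('j')(c, F) = Mul(Add(F, c), Mul(2, F)) = Mul(2, F, Add(F, c)))
Add(84, Mul(-1, Function('j')(71, 36))) = Add(84, Mul(-1, Mul(2, 36, Add(36, 71)))) = Add(84, Mul(-1, Mul(2, 36, 107))) = Add(84, Mul(-1, 7704)) = Add(84, -7704) = -7620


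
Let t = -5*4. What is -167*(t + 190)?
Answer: -28390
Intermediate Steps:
t = -20
-167*(t + 190) = -167*(-20 + 190) = -167*170 = -28390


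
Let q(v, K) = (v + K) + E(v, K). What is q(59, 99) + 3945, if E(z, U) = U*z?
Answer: 9944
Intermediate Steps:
q(v, K) = K + v + K*v (q(v, K) = (v + K) + K*v = (K + v) + K*v = K + v + K*v)
q(59, 99) + 3945 = (99 + 59 + 99*59) + 3945 = (99 + 59 + 5841) + 3945 = 5999 + 3945 = 9944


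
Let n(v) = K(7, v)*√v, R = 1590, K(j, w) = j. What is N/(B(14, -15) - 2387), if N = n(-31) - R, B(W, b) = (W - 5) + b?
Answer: 1590/2393 - 7*I*√31/2393 ≈ 0.66444 - 0.016287*I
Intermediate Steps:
B(W, b) = -5 + W + b (B(W, b) = (-5 + W) + b = -5 + W + b)
n(v) = 7*√v
N = -1590 + 7*I*√31 (N = 7*√(-31) - 1*1590 = 7*(I*√31) - 1590 = 7*I*√31 - 1590 = -1590 + 7*I*√31 ≈ -1590.0 + 38.974*I)
N/(B(14, -15) - 2387) = (-1590 + 7*I*√31)/((-5 + 14 - 15) - 2387) = (-1590 + 7*I*√31)/(-6 - 2387) = (-1590 + 7*I*√31)/(-2393) = (-1590 + 7*I*√31)*(-1/2393) = 1590/2393 - 7*I*√31/2393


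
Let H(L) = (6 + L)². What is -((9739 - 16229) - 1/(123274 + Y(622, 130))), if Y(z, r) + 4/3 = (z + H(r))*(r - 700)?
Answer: 209769533377/32321962 ≈ 6490.0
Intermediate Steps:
Y(z, r) = -4/3 + (-700 + r)*(z + (6 + r)²) (Y(z, r) = -4/3 + (z + (6 + r)²)*(r - 700) = -4/3 + (z + (6 + r)²)*(-700 + r) = -4/3 + (-700 + r)*(z + (6 + r)²))
-((9739 - 16229) - 1/(123274 + Y(622, 130))) = -((9739 - 16229) - 1/(123274 + (-75604/3 + 130³ - 8364*130 - 700*622 - 688*130² + 130*622))) = -(-6490 - 1/(123274 + (-75604/3 + 2197000 - 1087320 - 435400 - 688*16900 + 80860))) = -(-6490 - 1/(123274 + (-75604/3 + 2197000 - 1087320 - 435400 - 11627200 + 80860))) = -(-6490 - 1/(123274 - 32691784/3)) = -(-6490 - 1/(-32321962/3)) = -(-6490 - 1*(-3/32321962)) = -(-6490 + 3/32321962) = -1*(-209769533377/32321962) = 209769533377/32321962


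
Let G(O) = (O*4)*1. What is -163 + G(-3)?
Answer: -175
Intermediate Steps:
G(O) = 4*O (G(O) = (4*O)*1 = 4*O)
-163 + G(-3) = -163 + 4*(-3) = -163 - 12 = -175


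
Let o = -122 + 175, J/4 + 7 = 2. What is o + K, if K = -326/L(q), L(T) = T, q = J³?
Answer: 212163/4000 ≈ 53.041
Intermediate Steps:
J = -20 (J = -28 + 4*2 = -28 + 8 = -20)
q = -8000 (q = (-20)³ = -8000)
o = 53
K = 163/4000 (K = -326/(-8000) = -326*(-1/8000) = 163/4000 ≈ 0.040750)
o + K = 53 + 163/4000 = 212163/4000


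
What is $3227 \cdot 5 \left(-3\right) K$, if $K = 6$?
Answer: $-290430$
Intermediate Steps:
$3227 \cdot 5 \left(-3\right) K = 3227 \cdot 5 \left(-3\right) 6 = 3227 \left(\left(-15\right) 6\right) = 3227 \left(-90\right) = -290430$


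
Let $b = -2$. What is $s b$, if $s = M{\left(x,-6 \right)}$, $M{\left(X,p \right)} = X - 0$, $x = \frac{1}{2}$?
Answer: $-1$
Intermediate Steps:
$x = \frac{1}{2} \approx 0.5$
$M{\left(X,p \right)} = X$ ($M{\left(X,p \right)} = X + 0 = X$)
$s = \frac{1}{2} \approx 0.5$
$s b = \frac{1}{2} \left(-2\right) = -1$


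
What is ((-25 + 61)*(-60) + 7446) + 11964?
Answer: 17250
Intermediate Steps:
((-25 + 61)*(-60) + 7446) + 11964 = (36*(-60) + 7446) + 11964 = (-2160 + 7446) + 11964 = 5286 + 11964 = 17250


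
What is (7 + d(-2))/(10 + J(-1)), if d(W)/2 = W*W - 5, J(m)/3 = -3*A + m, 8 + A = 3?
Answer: 5/52 ≈ 0.096154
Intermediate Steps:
A = -5 (A = -8 + 3 = -5)
J(m) = 45 + 3*m (J(m) = 3*(-3*(-5) + m) = 3*(15 + m) = 45 + 3*m)
d(W) = -10 + 2*W² (d(W) = 2*(W*W - 5) = 2*(W² - 5) = 2*(-5 + W²) = -10 + 2*W²)
(7 + d(-2))/(10 + J(-1)) = (7 + (-10 + 2*(-2)²))/(10 + (45 + 3*(-1))) = (7 + (-10 + 2*4))/(10 + (45 - 3)) = (7 + (-10 + 8))/(10 + 42) = (7 - 2)/52 = (1/52)*5 = 5/52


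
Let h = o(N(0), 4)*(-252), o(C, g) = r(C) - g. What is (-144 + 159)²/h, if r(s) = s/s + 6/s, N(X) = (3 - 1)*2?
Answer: 25/42 ≈ 0.59524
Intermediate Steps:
N(X) = 4 (N(X) = 2*2 = 4)
r(s) = 1 + 6/s
o(C, g) = -g + (6 + C)/C (o(C, g) = (6 + C)/C - g = -g + (6 + C)/C)
h = 378 (h = (1 - 1*4 + 6/4)*(-252) = (1 - 4 + 6*(¼))*(-252) = (1 - 4 + 3/2)*(-252) = -3/2*(-252) = 378)
(-144 + 159)²/h = (-144 + 159)²/378 = 15²*(1/378) = 225*(1/378) = 25/42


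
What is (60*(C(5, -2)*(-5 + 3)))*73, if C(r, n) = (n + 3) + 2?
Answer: -26280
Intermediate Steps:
C(r, n) = 5 + n (C(r, n) = (3 + n) + 2 = 5 + n)
(60*(C(5, -2)*(-5 + 3)))*73 = (60*((5 - 2)*(-5 + 3)))*73 = (60*(3*(-2)))*73 = (60*(-6))*73 = -360*73 = -26280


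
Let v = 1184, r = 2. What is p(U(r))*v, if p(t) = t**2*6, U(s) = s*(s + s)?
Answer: 454656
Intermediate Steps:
U(s) = 2*s**2 (U(s) = s*(2*s) = 2*s**2)
p(t) = 6*t**2
p(U(r))*v = (6*(2*2**2)**2)*1184 = (6*(2*4)**2)*1184 = (6*8**2)*1184 = (6*64)*1184 = 384*1184 = 454656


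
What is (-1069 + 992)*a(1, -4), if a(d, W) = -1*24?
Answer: 1848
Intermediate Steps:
a(d, W) = -24
(-1069 + 992)*a(1, -4) = (-1069 + 992)*(-24) = -77*(-24) = 1848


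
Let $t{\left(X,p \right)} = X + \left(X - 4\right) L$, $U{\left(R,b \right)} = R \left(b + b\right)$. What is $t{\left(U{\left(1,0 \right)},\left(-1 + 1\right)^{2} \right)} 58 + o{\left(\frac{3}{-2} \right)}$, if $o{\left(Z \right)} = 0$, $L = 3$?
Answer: $-696$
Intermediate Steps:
$U{\left(R,b \right)} = 2 R b$ ($U{\left(R,b \right)} = R 2 b = 2 R b$)
$t{\left(X,p \right)} = -12 + 4 X$ ($t{\left(X,p \right)} = X + \left(X - 4\right) 3 = X + \left(-4 + X\right) 3 = X + \left(-12 + 3 X\right) = -12 + 4 X$)
$t{\left(U{\left(1,0 \right)},\left(-1 + 1\right)^{2} \right)} 58 + o{\left(\frac{3}{-2} \right)} = \left(-12 + 4 \cdot 2 \cdot 1 \cdot 0\right) 58 + 0 = \left(-12 + 4 \cdot 0\right) 58 + 0 = \left(-12 + 0\right) 58 + 0 = \left(-12\right) 58 + 0 = -696 + 0 = -696$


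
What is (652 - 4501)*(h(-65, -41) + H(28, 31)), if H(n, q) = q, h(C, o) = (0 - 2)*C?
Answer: -619689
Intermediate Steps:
h(C, o) = -2*C
(652 - 4501)*(h(-65, -41) + H(28, 31)) = (652 - 4501)*(-2*(-65) + 31) = -3849*(130 + 31) = -3849*161 = -619689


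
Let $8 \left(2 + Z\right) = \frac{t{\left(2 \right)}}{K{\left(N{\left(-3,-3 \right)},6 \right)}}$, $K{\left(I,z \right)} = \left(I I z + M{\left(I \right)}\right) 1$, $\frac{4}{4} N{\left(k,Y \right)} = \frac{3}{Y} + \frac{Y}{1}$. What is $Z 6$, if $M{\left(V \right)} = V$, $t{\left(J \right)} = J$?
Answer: $- \frac{2205}{184} \approx -11.984$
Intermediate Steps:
$N{\left(k,Y \right)} = Y + \frac{3}{Y}$ ($N{\left(k,Y \right)} = \frac{3}{Y} + \frac{Y}{1} = \frac{3}{Y} + Y 1 = \frac{3}{Y} + Y = Y + \frac{3}{Y}$)
$K{\left(I,z \right)} = I + z I^{2}$ ($K{\left(I,z \right)} = \left(I I z + I\right) 1 = \left(I^{2} z + I\right) 1 = \left(z I^{2} + I\right) 1 = \left(I + z I^{2}\right) 1 = I + z I^{2}$)
$Z = - \frac{735}{368}$ ($Z = -2 + \frac{2 \frac{1}{\left(-3 + \frac{3}{-3}\right) \left(1 + \left(-3 + \frac{3}{-3}\right) 6\right)}}{8} = -2 + \frac{2 \frac{1}{\left(-3 + 3 \left(- \frac{1}{3}\right)\right) \left(1 + \left(-3 + 3 \left(- \frac{1}{3}\right)\right) 6\right)}}{8} = -2 + \frac{2 \frac{1}{\left(-3 - 1\right) \left(1 + \left(-3 - 1\right) 6\right)}}{8} = -2 + \frac{2 \frac{1}{\left(-4\right) \left(1 - 24\right)}}{8} = -2 + \frac{2 \frac{1}{\left(-4\right) \left(-23\right)}}{8} = -2 + \frac{2 \cdot \frac{1}{92}}{8} = -2 + \frac{1}{8} \cdot \frac{1}{46} = -2 + \frac{1}{368} = - \frac{735}{368} \approx -1.9973$)
$Z 6 = \left(- \frac{735}{368}\right) 6 = - \frac{2205}{184}$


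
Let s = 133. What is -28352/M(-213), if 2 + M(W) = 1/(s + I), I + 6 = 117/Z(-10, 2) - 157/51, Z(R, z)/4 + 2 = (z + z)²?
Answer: 5101758112/358459 ≈ 14232.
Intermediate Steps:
Z(R, z) = -8 + 16*z² (Z(R, z) = -8 + 4*(z + z)² = -8 + 4*(2*z)² = -8 + 4*(4*z²) = -8 + 16*z²)
I = -19961/2856 (I = -6 + (117/(-8 + 16*2²) - 157/51) = -6 + (117/(-8 + 16*4) - 157*1/51) = -6 + (117/(-8 + 64) - 157/51) = -6 + (117/56 - 157/51) = -6 - 2825/2856 = -19961/2856 ≈ -6.9891)
M(W) = -716918/359887 (M(W) = -2 + 1/(133 - 19961/2856) = -2 + 1/(359887/2856) = -2 + 2856/359887 = -716918/359887)
-28352/M(-213) = -28352/(-716918/359887) = -28352*(-359887/716918) = 5101758112/358459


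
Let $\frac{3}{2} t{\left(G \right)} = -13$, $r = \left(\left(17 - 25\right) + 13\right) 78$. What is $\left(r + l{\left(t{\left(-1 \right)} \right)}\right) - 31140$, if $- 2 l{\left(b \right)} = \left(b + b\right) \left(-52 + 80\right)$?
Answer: $- \frac{91522}{3} \approx -30507.0$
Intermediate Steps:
$r = 390$ ($r = \left(\left(17 - 25\right) + 13\right) 78 = \left(-8 + 13\right) 78 = 5 \cdot 78 = 390$)
$t{\left(G \right)} = - \frac{26}{3}$ ($t{\left(G \right)} = \frac{2}{3} \left(-13\right) = - \frac{26}{3}$)
$l{\left(b \right)} = - 28 b$ ($l{\left(b \right)} = - \frac{\left(b + b\right) \left(-52 + 80\right)}{2} = - \frac{2 b 28}{2} = - \frac{56 b}{2} = - 28 b$)
$\left(r + l{\left(t{\left(-1 \right)} \right)}\right) - 31140 = \left(390 - - \frac{728}{3}\right) - 31140 = \left(390 + \frac{728}{3}\right) - 31140 = \frac{1898}{3} - 31140 = - \frac{91522}{3}$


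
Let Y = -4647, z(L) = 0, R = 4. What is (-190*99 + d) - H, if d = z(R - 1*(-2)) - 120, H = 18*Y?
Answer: 64716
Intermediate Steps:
H = -83646 (H = 18*(-4647) = -83646)
d = -120 (d = 0 - 120 = -120)
(-190*99 + d) - H = (-190*99 - 120) - 1*(-83646) = (-18810 - 120) + 83646 = -18930 + 83646 = 64716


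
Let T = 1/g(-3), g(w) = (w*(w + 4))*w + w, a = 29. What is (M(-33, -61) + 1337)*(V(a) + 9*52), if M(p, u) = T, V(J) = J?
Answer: 3987431/6 ≈ 6.6457e+5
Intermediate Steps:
g(w) = w + w²*(4 + w) (g(w) = (w*(4 + w))*w + w = w²*(4 + w) + w = w + w²*(4 + w))
T = ⅙ (T = 1/(-3*(1 + (-3)² + 4*(-3))) = 1/(-3*(1 + 9 - 12)) = 1/(-3*(-2)) = 1/6 = ⅙ ≈ 0.16667)
M(p, u) = ⅙
(M(-33, -61) + 1337)*(V(a) + 9*52) = (⅙ + 1337)*(29 + 9*52) = 8023*(29 + 468)/6 = (8023/6)*497 = 3987431/6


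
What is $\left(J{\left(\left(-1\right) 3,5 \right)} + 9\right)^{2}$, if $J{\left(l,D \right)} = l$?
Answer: $36$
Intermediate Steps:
$\left(J{\left(\left(-1\right) 3,5 \right)} + 9\right)^{2} = \left(\left(-1\right) 3 + 9\right)^{2} = \left(-3 + 9\right)^{2} = 6^{2} = 36$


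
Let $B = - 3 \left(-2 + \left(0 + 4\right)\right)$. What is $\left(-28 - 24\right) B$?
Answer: $312$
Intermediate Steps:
$B = -6$ ($B = - 3 \left(-2 + 4\right) = \left(-3\right) 2 = -6$)
$\left(-28 - 24\right) B = \left(-28 - 24\right) \left(-6\right) = \left(-52\right) \left(-6\right) = 312$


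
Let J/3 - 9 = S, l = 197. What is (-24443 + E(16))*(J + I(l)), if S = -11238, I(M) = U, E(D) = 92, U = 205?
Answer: 815320182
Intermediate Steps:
I(M) = 205
J = -33687 (J = 27 + 3*(-11238) = 27 - 33714 = -33687)
(-24443 + E(16))*(J + I(l)) = (-24443 + 92)*(-33687 + 205) = -24351*(-33482) = 815320182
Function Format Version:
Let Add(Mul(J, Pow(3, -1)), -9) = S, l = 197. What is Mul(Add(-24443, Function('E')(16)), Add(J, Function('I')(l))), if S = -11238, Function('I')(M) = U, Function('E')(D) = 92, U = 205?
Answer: 815320182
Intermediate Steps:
Function('I')(M) = 205
J = -33687 (J = Add(27, Mul(3, -11238)) = Add(27, -33714) = -33687)
Mul(Add(-24443, Function('E')(16)), Add(J, Function('I')(l))) = Mul(Add(-24443, 92), Add(-33687, 205)) = Mul(-24351, -33482) = 815320182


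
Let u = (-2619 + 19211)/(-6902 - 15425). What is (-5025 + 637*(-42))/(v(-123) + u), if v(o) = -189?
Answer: 709529733/4236395 ≈ 167.48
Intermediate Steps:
u = -16592/22327 (u = 16592/(-22327) = 16592*(-1/22327) = -16592/22327 ≈ -0.74314)
(-5025 + 637*(-42))/(v(-123) + u) = (-5025 + 637*(-42))/(-189 - 16592/22327) = (-5025 - 26754)/(-4236395/22327) = -31779*(-22327/4236395) = 709529733/4236395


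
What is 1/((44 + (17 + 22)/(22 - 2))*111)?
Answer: 20/102009 ≈ 0.00019606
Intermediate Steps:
1/((44 + (17 + 22)/(22 - 2))*111) = (1/111)/(44 + 39/20) = (1/111)/(919/20) = (20/919)*(1/111) = 20/102009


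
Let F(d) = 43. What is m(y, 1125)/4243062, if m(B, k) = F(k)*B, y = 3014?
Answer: 64801/2121531 ≈ 0.030544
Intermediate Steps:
m(B, k) = 43*B
m(y, 1125)/4243062 = (43*3014)/4243062 = 129602*(1/4243062) = 64801/2121531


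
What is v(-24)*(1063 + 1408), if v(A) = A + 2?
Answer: -54362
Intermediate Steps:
v(A) = 2 + A
v(-24)*(1063 + 1408) = (2 - 24)*(1063 + 1408) = -22*2471 = -54362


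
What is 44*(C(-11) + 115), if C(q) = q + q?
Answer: 4092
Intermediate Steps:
C(q) = 2*q
44*(C(-11) + 115) = 44*(2*(-11) + 115) = 44*(-22 + 115) = 44*93 = 4092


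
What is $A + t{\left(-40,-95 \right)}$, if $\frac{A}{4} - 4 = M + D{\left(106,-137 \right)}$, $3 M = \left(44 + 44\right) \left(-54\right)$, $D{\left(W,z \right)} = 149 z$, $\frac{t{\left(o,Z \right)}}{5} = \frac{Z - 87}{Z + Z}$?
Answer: $- \frac{1671377}{19} \approx -87967.0$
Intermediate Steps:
$t{\left(o,Z \right)} = \frac{5 \left(-87 + Z\right)}{2 Z}$ ($t{\left(o,Z \right)} = 5 \frac{Z - 87}{Z + Z} = 5 \frac{-87 + Z}{2 Z} = \frac{5 \left(-87 + Z\right)}{2 Z}$)
$M = -1584$ ($M = \frac{\left(44 + 44\right) \left(-54\right)}{3} = \frac{88 \left(-54\right)}{3} = \frac{1}{3} \left(-4752\right) = -1584$)
$A = -87972$ ($A = 16 + 4 \left(-1584 + 149 \left(-137\right)\right) = 16 + 4 \left(-1584 - 20413\right) = 16 + 4 \left(-21997\right) = 16 - 87988 = -87972$)
$A + t{\left(-40,-95 \right)} = -87972 + \frac{5 \left(-87 - 95\right)}{2 \left(-95\right)} = -87972 + \frac{5}{2} \left(- \frac{1}{95}\right) \left(-182\right) = -87972 + \frac{91}{19} = - \frac{1671377}{19}$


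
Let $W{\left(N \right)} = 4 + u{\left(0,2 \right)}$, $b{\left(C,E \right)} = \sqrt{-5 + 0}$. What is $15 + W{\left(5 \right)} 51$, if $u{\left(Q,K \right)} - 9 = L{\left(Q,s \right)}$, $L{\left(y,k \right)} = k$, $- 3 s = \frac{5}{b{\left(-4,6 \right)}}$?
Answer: $678 + 17 i \sqrt{5} \approx 678.0 + 38.013 i$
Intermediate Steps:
$b{\left(C,E \right)} = i \sqrt{5}$ ($b{\left(C,E \right)} = \sqrt{-5} = i \sqrt{5}$)
$s = \frac{i \sqrt{5}}{3}$ ($s = - \frac{5 \frac{1}{i \sqrt{5}}}{3} = - \frac{5 \left(- \frac{i \sqrt{5}}{5}\right)}{3} = - \frac{\left(-1\right) i \sqrt{5}}{3} = \frac{i \sqrt{5}}{3} \approx 0.74536 i$)
$u{\left(Q,K \right)} = 9 + \frac{i \sqrt{5}}{3}$
$W{\left(N \right)} = 13 + \frac{i \sqrt{5}}{3}$ ($W{\left(N \right)} = 4 + \left(9 + \frac{i \sqrt{5}}{3}\right) = 13 + \frac{i \sqrt{5}}{3}$)
$15 + W{\left(5 \right)} 51 = 15 + \left(13 + \frac{i \sqrt{5}}{3}\right) 51 = 15 + \left(663 + 17 i \sqrt{5}\right) = 678 + 17 i \sqrt{5}$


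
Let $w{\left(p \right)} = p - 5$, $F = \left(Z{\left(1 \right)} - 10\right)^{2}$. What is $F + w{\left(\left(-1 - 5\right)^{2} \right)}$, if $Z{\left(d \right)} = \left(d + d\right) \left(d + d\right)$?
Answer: $67$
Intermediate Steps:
$Z{\left(d \right)} = 4 d^{2}$ ($Z{\left(d \right)} = 2 d 2 d = 4 d^{2}$)
$F = 36$ ($F = \left(4 \cdot 1^{2} - 10\right)^{2} = \left(4 \cdot 1 - 10\right)^{2} = \left(4 - 10\right)^{2} = \left(-6\right)^{2} = 36$)
$w{\left(p \right)} = -5 + p$
$F + w{\left(\left(-1 - 5\right)^{2} \right)} = 36 - \left(5 - \left(-1 - 5\right)^{2}\right) = 36 - \left(5 - \left(-6\right)^{2}\right) = 36 + \left(-5 + 36\right) = 36 + 31 = 67$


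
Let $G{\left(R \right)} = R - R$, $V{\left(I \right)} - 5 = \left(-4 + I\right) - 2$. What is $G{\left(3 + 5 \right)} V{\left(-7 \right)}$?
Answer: $0$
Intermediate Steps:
$V{\left(I \right)} = -1 + I$ ($V{\left(I \right)} = 5 + \left(\left(-4 + I\right) - 2\right) = 5 + \left(-6 + I\right) = -1 + I$)
$G{\left(R \right)} = 0$
$G{\left(3 + 5 \right)} V{\left(-7 \right)} = 0 \left(-1 - 7\right) = 0 \left(-8\right) = 0$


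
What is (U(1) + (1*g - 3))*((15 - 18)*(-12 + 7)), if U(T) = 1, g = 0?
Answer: -30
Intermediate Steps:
(U(1) + (1*g - 3))*((15 - 18)*(-12 + 7)) = (1 + (1*0 - 3))*((15 - 18)*(-12 + 7)) = (1 + (0 - 3))*(-3*(-5)) = (1 - 3)*15 = -2*15 = -30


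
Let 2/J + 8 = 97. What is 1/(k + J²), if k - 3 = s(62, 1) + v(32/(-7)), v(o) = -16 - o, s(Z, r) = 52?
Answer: 55447/2415933 ≈ 0.022951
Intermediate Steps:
J = 2/89 (J = 2/(-8 + 97) = 2/89 ≈ 0.022472)
k = 305/7 (k = 3 + (52 + (-16 - 32/(-7))) = 3 + (52 + (-16 - 32*(-1)/7)) = 3 + (52 + (-16 - 1*(-32/7))) = 3 + (52 + (-16 + 32/7)) = 3 + (52 - 80/7) = 3 + 284/7 = 305/7 ≈ 43.571)
1/(k + J²) = 1/(305/7 + (2/89)²) = 1/(305/7 + 4/7921) = 1/(2415933/55447) = 55447/2415933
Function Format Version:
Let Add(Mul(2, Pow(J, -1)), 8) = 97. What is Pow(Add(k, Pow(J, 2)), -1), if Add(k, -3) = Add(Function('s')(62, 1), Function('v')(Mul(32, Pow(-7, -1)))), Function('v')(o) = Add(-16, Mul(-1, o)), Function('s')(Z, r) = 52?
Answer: Rational(55447, 2415933) ≈ 0.022951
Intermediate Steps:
J = Rational(2, 89) (J = Mul(2, Pow(Add(-8, 97), -1)) = Mul(2, Pow(89, -1)) = Mul(2, Rational(1, 89)) = Rational(2, 89) ≈ 0.022472)
k = Rational(305, 7) (k = Add(3, Add(52, Add(-16, Mul(-1, Mul(32, Pow(-7, -1)))))) = Add(3, Add(52, Add(-16, Mul(-1, Mul(32, Rational(-1, 7)))))) = Add(3, Add(52, Add(-16, Mul(-1, Rational(-32, 7))))) = Add(3, Add(52, Add(-16, Rational(32, 7)))) = Add(3, Add(52, Rational(-80, 7))) = Add(3, Rational(284, 7)) = Rational(305, 7) ≈ 43.571)
Pow(Add(k, Pow(J, 2)), -1) = Pow(Add(Rational(305, 7), Pow(Rational(2, 89), 2)), -1) = Pow(Add(Rational(305, 7), Rational(4, 7921)), -1) = Pow(Rational(2415933, 55447), -1) = Rational(55447, 2415933)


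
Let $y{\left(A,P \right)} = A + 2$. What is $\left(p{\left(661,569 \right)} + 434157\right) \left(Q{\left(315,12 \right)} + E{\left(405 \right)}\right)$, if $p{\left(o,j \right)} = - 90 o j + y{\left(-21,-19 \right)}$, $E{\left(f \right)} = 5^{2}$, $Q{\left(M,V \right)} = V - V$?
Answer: $-835391800$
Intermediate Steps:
$y{\left(A,P \right)} = 2 + A$
$Q{\left(M,V \right)} = 0$
$E{\left(f \right)} = 25$
$p{\left(o,j \right)} = -19 - 90 j o$ ($p{\left(o,j \right)} = - 90 o j + \left(2 - 21\right) = - 90 j o - 19 = -19 - 90 j o$)
$\left(p{\left(661,569 \right)} + 434157\right) \left(Q{\left(315,12 \right)} + E{\left(405 \right)}\right) = \left(\left(-19 - 51210 \cdot 661\right) + 434157\right) \left(0 + 25\right) = \left(\left(-19 - 33849810\right) + 434157\right) 25 = \left(-33849829 + 434157\right) 25 = \left(-33415672\right) 25 = -835391800$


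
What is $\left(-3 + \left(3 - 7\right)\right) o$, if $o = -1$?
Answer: $7$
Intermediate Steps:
$\left(-3 + \left(3 - 7\right)\right) o = \left(-3 + \left(3 - 7\right)\right) \left(-1\right) = \left(-3 - 4\right) \left(-1\right) = \left(-7\right) \left(-1\right) = 7$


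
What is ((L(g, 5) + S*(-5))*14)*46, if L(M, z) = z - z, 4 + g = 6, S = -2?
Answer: 6440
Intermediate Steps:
g = 2 (g = -4 + 6 = 2)
L(M, z) = 0
((L(g, 5) + S*(-5))*14)*46 = ((0 - 2*(-5))*14)*46 = ((0 + 10)*14)*46 = (10*14)*46 = 140*46 = 6440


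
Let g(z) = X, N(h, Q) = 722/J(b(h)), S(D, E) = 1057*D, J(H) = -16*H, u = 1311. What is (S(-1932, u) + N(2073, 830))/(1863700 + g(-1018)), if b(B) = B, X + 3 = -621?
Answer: -33866584777/30897252384 ≈ -1.0961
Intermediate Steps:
X = -624 (X = -3 - 621 = -624)
N(h, Q) = -361/(8*h) (N(h, Q) = 722/((-16*h)) = 722*(-1/(16*h)) = -361/(8*h))
g(z) = -624
(S(-1932, u) + N(2073, 830))/(1863700 + g(-1018)) = (1057*(-1932) - 361/8/2073)/(1863700 - 624) = (-2042124 - 361/8*1/2073)/1863076 = (-2042124 - 361/16584)*(1/1863076) = -33866584777/16584*1/1863076 = -33866584777/30897252384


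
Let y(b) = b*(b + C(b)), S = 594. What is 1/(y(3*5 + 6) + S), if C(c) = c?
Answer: 1/1476 ≈ 0.00067751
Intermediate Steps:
y(b) = 2*b² (y(b) = b*(b + b) = b*(2*b) = 2*b²)
1/(y(3*5 + 6) + S) = 1/(2*(3*5 + 6)² + 594) = 1/(2*(15 + 6)² + 594) = 1/(2*21² + 594) = 1/(2*441 + 594) = 1/(882 + 594) = 1/1476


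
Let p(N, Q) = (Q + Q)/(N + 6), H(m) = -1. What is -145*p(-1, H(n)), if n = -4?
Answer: 58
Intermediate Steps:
p(N, Q) = 2*Q/(6 + N) (p(N, Q) = (2*Q)/(6 + N) = 2*Q/(6 + N))
-145*p(-1, H(n)) = -290*(-1)/(6 - 1) = -290*(-1)/5 = -145*(-⅖) = 58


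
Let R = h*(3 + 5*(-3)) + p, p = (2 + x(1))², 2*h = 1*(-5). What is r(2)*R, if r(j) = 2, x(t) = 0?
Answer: 68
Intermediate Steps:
h = -5/2 (h = (1*(-5))/2 = (½)*(-5) = -5/2 ≈ -2.5000)
p = 4 (p = (2 + 0)² = 2² = 4)
R = 34 (R = -5*(3 + 5*(-3))/2 + 4 = -5*(3 - 15)/2 + 4 = -5/2*(-12) + 4 = 30 + 4 = 34)
r(2)*R = 2*34 = 68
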